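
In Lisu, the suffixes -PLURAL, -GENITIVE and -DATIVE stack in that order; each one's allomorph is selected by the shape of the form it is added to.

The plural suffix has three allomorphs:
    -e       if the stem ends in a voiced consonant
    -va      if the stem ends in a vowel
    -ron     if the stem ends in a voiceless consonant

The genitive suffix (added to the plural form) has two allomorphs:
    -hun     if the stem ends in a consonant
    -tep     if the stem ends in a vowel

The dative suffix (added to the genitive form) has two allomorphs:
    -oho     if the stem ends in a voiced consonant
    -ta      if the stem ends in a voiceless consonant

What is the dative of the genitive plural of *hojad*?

*hojad* — final sound /d/ (a voiced consonant) → -e → *hojade*.
The final sound of the plural form *hojade* is /e/, which is a vowel, so the genitive suffix is -tep, giving *hojadetep*.
The genitive form *hojadetep* — final consonant /p/ (voiceless) → -ta → *hojadetepta*.

hojadetepta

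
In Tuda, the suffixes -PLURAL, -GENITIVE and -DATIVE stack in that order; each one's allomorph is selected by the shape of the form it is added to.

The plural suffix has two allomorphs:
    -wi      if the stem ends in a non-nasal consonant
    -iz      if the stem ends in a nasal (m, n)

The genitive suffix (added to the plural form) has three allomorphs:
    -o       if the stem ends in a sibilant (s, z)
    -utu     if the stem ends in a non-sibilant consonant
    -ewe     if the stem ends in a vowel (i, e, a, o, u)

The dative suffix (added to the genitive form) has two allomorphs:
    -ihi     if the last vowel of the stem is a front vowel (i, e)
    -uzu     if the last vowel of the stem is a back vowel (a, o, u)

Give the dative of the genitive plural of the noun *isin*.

isinizouzu

*isin*: final consonant = /n/, a nasal → -iz → *isiniz*.
The plural form *isiniz*: final sound = /z/, a sibilant → -o → *isinizo*.
Since the last vowel of the genitive form *isinizo* is /o/ (a back vowel), it takes -uzu, giving *isinizouzu*.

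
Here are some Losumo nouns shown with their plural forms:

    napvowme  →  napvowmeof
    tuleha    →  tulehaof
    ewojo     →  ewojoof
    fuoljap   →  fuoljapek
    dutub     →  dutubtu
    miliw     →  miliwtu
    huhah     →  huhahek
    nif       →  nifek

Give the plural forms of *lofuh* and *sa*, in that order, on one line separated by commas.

Looking at the final sound of each stem: -ek when the stem ends in a voiceless consonant (*fuoljap*, *huhah*, *nif*); -tu when the stem ends in a voiced consonant (*dutub*, *miliw*); -of when the stem ends in a vowel (*napvowme*, *tuleha*, *ewojo*).
The final sound of *lofuh* is /h/, which is a voiceless consonant, so the suffix is -ek, giving *lofuhek*.
Since the final sound of *sa* is /a/ (a vowel), it takes -of, giving *saof*.

lofuhek, saof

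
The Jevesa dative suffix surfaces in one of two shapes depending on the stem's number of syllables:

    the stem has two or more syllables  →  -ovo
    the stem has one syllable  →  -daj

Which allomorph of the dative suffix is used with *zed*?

-daj

With one syllable, *zed* takes -daj.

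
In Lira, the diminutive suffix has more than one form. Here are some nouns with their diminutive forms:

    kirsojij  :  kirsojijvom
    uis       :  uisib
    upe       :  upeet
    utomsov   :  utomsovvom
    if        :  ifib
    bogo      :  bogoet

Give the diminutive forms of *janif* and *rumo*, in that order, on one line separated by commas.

janifib, rumoet

The alternation tracks the final sound of the stem — -ib when the stem ends in a voiceless consonant (*uis*, *if*); -vom when the stem ends in a voiced consonant (*kirsojij*, *utomsov*); -et when the stem ends in a vowel (*upe*, *bogo*).
*janif* — final sound /f/ (a voiceless consonant) → -ib → *janifib*.
*rumo* — final sound /o/ (a vowel) → -et → *rumoet*.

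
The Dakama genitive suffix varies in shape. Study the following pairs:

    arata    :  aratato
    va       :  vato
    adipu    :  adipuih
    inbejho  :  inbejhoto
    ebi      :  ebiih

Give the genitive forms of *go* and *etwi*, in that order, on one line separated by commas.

The alternation tracks the last vowel of the stem — -ih when the last vowel of the stem is a high vowel (*adipu*, *ebi*); -to when the last vowel of the stem is a non-high vowel (*arata*, *va*, *inbejho*).
*go* — last vowel /o/ (a non-high vowel) → -to → *goto*.
The last vowel of *etwi* is /i/, which is a high vowel, so the suffix is -ih, giving *etwiih*.

goto, etwiih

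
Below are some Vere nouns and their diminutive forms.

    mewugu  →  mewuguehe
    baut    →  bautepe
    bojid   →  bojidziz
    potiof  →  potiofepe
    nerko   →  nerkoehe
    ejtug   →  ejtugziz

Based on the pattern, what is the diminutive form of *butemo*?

butemoehe

The suffix is conditioned by the final sound: -epe when the stem ends in a voiceless consonant (*baut*, *potiof*); -ziz when the stem ends in a voiced consonant (*bojid*, *ejtug*); -ehe when the stem ends in a vowel (*mewugu*, *nerko*).
The final sound of *butemo* is /o/, which is a vowel, so the suffix is -ehe, giving *butemoehe*.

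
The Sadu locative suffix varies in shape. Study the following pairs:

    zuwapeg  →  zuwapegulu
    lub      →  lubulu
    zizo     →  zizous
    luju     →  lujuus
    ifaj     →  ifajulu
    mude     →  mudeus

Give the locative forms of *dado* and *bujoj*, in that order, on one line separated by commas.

dadous, bujojulu

The suffix is conditioned by the final sound: -ulu when the stem ends in a consonant (*zuwapeg*, *lub*, *ifaj*); -us when the stem ends in a vowel (*zizo*, *luju*, *mude*).
The final sound of *dado* is /o/, which is a vowel, so the suffix is -us, giving *dadous*.
*bujoj*: final sound = /j/, a consonant → -ulu → *bujojulu*.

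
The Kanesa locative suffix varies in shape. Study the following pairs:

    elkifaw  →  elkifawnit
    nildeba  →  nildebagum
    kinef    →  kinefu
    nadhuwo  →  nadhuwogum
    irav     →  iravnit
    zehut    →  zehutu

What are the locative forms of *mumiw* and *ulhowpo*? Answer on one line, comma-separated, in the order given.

mumiwnit, ulhowpogum

The suffix is conditioned by the final sound: -u when the stem ends in a voiceless consonant (*kinef*, *zehut*); -nit when the stem ends in a voiced consonant (*elkifaw*, *irav*); -gum when the stem ends in a vowel (*nildeba*, *nadhuwo*).
*mumiw* — final sound /w/ (a voiced consonant) → -nit → *mumiwnit*.
The final sound of *ulhowpo* is /o/, which is a vowel, so the suffix is -gum, giving *ulhowpogum*.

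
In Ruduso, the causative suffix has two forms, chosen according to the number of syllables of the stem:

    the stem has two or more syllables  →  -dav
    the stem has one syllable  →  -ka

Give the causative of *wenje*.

With 2 syllables, *wenje* takes -dav → *wenjedav*.

wenjedav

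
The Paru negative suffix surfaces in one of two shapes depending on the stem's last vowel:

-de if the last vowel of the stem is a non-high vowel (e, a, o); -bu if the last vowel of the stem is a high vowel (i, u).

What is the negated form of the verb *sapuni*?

sapunibu

Since the last vowel of *sapuni* is /i/ (a high vowel), it takes -bu, giving *sapunibu*.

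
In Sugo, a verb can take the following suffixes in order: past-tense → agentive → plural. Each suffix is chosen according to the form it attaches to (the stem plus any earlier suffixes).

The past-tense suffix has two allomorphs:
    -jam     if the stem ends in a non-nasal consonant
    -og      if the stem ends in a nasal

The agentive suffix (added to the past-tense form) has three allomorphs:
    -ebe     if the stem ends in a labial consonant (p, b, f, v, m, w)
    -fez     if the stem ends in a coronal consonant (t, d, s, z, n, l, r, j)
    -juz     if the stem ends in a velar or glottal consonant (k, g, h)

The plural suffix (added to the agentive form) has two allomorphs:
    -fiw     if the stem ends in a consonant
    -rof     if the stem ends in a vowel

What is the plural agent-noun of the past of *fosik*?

fosikjameberof

*fosik*: final consonant = /k/, non-nasal → -jam → *fosikjam*.
The past-tense form *fosikjam*: final consonant = /m/, labial → -ebe → *fosikjamebe*.
Since the final sound of the agentive form *fosikjamebe* is /e/ (a vowel), it takes -rof, giving *fosikjameberof*.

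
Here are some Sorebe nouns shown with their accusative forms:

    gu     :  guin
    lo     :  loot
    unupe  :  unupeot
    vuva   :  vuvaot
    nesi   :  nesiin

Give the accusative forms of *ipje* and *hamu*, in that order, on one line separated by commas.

ipjeot, hamuin

The suffix is conditioned by the last vowel: -in when the last vowel of the stem is a high vowel (*gu*, *nesi*); -ot when the last vowel of the stem is a non-high vowel (*lo*, *unupe*, *vuva*).
Since the last vowel of *ipje* is /e/ (a non-high vowel), it takes -ot, giving *ipjeot*.
*hamu* — last vowel /u/ (a high vowel) → -in → *hamuin*.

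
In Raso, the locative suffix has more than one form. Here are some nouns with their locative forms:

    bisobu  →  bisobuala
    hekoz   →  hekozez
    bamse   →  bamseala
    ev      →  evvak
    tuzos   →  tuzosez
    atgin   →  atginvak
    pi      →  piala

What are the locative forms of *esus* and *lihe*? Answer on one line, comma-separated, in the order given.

esusez, liheala

The alternation tracks the final sound of the stem — -ez when the stem ends in a sibilant (*hekoz*, *tuzos*); -vak when the stem ends in a non-sibilant consonant (*ev*, *atgin*); -ala when the stem ends in a vowel (*bisobu*, *bamse*, *pi*).
The final sound of *esus* is /s/, which is a sibilant, so the suffix is -ez, giving *esusez*.
*lihe*: final sound = /e/, a vowel → -ala → *liheala*.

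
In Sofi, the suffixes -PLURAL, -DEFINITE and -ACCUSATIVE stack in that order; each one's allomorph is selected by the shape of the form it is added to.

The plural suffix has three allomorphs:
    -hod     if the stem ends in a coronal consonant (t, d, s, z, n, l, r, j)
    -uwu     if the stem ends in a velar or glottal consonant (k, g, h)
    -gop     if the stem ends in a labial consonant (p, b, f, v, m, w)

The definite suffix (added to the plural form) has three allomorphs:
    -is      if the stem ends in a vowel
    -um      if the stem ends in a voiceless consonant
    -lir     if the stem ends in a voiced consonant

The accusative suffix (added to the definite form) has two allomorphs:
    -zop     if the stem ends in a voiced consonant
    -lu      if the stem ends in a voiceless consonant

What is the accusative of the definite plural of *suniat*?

suniathodlirzop

The final consonant of *suniat* is /t/, which is coronal, so the plural suffix is -hod, giving *suniathod*.
The plural form *suniathod* — final sound /d/ (a voiced consonant) → -lir → *suniathodlir*.
Since the final consonant of the definite form *suniathodlir* is /r/ (voiced), it takes -zop, giving *suniathodlirzop*.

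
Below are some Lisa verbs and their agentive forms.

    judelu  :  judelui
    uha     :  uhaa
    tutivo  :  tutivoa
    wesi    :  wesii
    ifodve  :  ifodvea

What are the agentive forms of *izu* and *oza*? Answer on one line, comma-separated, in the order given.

izui, ozaa

Looking at the last vowel of each stem: -i when the last vowel of the stem is a high vowel (*judelu*, *wesi*); -a when the last vowel of the stem is a non-high vowel (*uha*, *tutivo*, *ifodve*).
Since the last vowel of *izu* is /u/ (a high vowel), it takes -i, giving *izui*.
Since the last vowel of *oza* is /a/ (a non-high vowel), it takes -a, giving *ozaa*.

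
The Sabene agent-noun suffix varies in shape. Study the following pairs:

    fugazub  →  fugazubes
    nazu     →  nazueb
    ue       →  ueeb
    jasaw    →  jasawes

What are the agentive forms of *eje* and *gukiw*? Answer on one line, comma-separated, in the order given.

The pattern is consonant vs. vowel: -es when the stem ends in a consonant (*fugazub*, *jasaw*); -eb when the stem ends in a vowel (*nazu*, *ue*).
Since the final sound of *eje* is /e/ (a vowel), it takes -eb, giving *ejeeb*.
The final sound of *gukiw* is /w/, which is a consonant, so the suffix is -es, giving *gukiwes*.

ejeeb, gukiwes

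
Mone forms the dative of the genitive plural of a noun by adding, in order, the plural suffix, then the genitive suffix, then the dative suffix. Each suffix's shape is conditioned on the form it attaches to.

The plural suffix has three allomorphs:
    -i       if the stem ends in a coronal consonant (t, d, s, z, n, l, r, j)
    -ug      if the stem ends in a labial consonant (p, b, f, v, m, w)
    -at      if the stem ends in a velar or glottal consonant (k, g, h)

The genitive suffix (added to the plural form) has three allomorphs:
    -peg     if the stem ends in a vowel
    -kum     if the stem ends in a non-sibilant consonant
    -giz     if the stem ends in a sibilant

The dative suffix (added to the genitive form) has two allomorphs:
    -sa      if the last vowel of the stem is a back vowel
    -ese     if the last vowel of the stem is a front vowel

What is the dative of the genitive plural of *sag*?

sagatkumsa

*sag*: final consonant = /g/, velar/glottal → -at → *sagat*.
The plural form *sagat* — final sound /t/ (a non-sibilant consonant) → -kum → *sagatkum*.
The genitive form *sagatkum*: last vowel = /u/, a back vowel → -sa → *sagatkumsa*.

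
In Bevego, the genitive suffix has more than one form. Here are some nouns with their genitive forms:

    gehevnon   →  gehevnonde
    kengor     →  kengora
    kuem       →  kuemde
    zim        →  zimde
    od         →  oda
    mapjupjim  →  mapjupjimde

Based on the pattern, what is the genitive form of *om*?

omde

The suffix is conditioned by the final consonant: -de when the stem ends in a nasal (*gehevnon*, *kuem*, *zim*, *mapjupjim*); -a when the stem ends in a non-nasal consonant (*kengor*, *od*).
*om*: final consonant = /m/, a nasal → -de → *omde*.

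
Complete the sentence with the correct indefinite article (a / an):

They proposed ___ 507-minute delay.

a

The indefinite article is chosen by the initial *sound* of the following word, not its spelling.
The number *507* is spoken "five hundred …", beginning with /faɪv/ — a consonant sound.
So the article is *a*: They proposed a 507-minute delay.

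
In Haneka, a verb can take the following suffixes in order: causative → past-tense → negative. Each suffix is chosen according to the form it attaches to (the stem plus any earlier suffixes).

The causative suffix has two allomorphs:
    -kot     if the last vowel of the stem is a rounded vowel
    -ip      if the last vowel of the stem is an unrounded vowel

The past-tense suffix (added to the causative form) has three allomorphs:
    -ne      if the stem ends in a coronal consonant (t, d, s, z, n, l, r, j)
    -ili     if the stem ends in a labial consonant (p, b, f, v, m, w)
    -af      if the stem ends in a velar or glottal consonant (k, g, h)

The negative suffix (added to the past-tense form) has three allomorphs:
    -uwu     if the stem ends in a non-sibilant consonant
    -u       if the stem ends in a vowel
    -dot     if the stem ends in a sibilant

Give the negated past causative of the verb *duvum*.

duvumkotneu

Since the last vowel of *duvum* is /u/ (a rounded vowel), it takes -kot, giving *duvumkot*.
Since the final consonant of the causative form *duvumkot* is /t/ (coronal), it takes -ne, giving *duvumkotne*.
The final sound of the past-tense form *duvumkotne* is /e/, which is a vowel, so the negative suffix is -u, giving *duvumkotneu*.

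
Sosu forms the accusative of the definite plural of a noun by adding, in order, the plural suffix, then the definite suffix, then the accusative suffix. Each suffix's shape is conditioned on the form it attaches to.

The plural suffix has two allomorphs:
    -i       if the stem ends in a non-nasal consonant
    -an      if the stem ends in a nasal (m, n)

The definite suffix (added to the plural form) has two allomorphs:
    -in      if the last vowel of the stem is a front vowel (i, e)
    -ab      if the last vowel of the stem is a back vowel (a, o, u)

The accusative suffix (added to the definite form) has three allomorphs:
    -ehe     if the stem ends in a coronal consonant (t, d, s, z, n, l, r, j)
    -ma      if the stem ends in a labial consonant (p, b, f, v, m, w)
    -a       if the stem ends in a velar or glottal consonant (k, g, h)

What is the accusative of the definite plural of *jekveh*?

jekvehiinehe

*jekveh*: final consonant = /h/, non-nasal → -i → *jekvehi*.
The plural form *jekvehi*: last vowel = /i/, a front vowel → -in → *jekvehiin*.
Since the final consonant of the definite form *jekvehiin* is /n/ (coronal), it takes -ehe, giving *jekvehiinehe*.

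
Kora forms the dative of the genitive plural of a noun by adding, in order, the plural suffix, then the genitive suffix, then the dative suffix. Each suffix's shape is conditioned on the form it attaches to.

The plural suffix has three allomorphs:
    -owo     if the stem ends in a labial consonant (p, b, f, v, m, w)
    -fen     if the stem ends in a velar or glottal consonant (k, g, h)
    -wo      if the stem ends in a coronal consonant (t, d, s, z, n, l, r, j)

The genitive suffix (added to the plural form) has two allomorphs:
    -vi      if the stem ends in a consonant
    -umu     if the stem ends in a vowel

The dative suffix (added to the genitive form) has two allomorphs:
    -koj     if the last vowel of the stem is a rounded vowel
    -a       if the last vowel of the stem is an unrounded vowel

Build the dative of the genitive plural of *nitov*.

Since the final consonant of *nitov* is /v/ (labial), it takes -owo, giving *nitovowo*.
Since the final sound of the plural form *nitovowo* is /o/ (a vowel), it takes -umu, giving *nitovowoumu*.
The genitive form *nitovowoumu* — last vowel /u/ (a rounded vowel) → -koj → *nitovowoumukoj*.

nitovowoumukoj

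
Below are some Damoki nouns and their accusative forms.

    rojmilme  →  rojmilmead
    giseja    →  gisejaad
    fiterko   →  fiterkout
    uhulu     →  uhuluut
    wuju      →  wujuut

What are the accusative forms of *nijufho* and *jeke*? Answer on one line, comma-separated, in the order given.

Looking at the last vowel of each stem: -ut when the last vowel of the stem is a rounded vowel (*fiterko*, *uhulu*, *wuju*); -ad when the last vowel of the stem is an unrounded vowel (*rojmilme*, *giseja*).
*nijufho*: last vowel = /o/, a rounded vowel → -ut → *nijufhout*.
*jeke* — last vowel /e/ (an unrounded vowel) → -ad → *jekead*.

nijufhout, jekead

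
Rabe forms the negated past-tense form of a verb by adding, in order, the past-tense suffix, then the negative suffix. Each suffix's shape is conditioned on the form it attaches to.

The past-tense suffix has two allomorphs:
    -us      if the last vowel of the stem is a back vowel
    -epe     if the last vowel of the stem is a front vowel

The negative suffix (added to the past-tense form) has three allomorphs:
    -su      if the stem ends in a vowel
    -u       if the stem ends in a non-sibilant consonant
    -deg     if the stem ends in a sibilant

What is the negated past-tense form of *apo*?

*apo*: last vowel = /o/, a back vowel → -us → *apous*.
The past-tense form *apous* — final sound /s/ (a sibilant) → -deg → *apousdeg*.

apousdeg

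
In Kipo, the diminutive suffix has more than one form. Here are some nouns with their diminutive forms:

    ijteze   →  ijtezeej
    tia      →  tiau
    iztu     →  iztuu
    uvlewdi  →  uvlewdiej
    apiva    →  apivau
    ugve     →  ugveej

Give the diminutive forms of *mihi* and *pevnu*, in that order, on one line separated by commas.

The alternation tracks the last vowel of the stem — -ej when the last vowel of the stem is a front vowel (*ijteze*, *uvlewdi*, *ugve*); -u when the last vowel of the stem is a back vowel (*tia*, *iztu*, *apiva*).
*mihi* — last vowel /i/ (a front vowel) → -ej → *mihiej*.
Since the last vowel of *pevnu* is /u/ (a back vowel), it takes -u, giving *pevnuu*.

mihiej, pevnuu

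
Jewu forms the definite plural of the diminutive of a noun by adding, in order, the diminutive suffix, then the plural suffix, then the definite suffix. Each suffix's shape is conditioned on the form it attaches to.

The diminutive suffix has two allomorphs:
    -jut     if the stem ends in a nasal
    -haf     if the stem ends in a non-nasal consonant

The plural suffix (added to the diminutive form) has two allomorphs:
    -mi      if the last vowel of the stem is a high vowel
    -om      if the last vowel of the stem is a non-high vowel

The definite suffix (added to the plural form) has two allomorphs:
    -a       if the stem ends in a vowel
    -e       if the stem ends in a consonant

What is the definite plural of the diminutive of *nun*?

The final consonant of *nun* is /n/, which is a nasal, so the diminutive suffix is -jut, giving *nunjut*.
The diminutive form *nunjut*: last vowel = /u/, a high vowel → -mi → *nunjutmi*.
Since the final sound of the plural form *nunjutmi* is /i/ (a vowel), it takes -a, giving *nunjutmia*.

nunjutmia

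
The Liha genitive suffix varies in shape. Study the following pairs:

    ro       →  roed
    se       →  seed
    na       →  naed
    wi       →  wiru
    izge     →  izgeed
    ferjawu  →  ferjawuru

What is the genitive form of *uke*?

The alternation tracks the last vowel of the stem — -ru when the last vowel of the stem is a high vowel (*wi*, *ferjawu*); -ed when the last vowel of the stem is a non-high vowel (*ro*, *se*, *na*, *izge*).
The last vowel of *uke* is /e/, which is a non-high vowel, so the suffix is -ed, giving *ukeed*.

ukeed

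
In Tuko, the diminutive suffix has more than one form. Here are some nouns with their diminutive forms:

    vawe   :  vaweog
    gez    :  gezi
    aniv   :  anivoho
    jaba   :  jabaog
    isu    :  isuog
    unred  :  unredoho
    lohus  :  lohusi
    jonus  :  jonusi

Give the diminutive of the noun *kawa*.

kawaog

The suffix is conditioned by the final sound: -i when the stem ends in a sibilant (*gez*, *lohus*, *jonus*); -oho when the stem ends in a non-sibilant consonant (*aniv*, *unred*); -og when the stem ends in a vowel (*vawe*, *jaba*, *isu*).
The final sound of *kawa* is /a/, which is a vowel, so the suffix is -og, giving *kawaog*.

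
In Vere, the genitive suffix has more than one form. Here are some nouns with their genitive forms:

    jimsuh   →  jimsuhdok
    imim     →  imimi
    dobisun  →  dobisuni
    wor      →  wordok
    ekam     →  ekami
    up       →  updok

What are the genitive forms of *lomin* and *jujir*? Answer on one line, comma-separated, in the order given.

lomini, jujirdok

The suffix is conditioned by the final consonant: -i when the stem ends in a nasal (*imim*, *dobisun*, *ekam*); -dok when the stem ends in a non-nasal consonant (*jimsuh*, *wor*, *up*).
*lomin* — final consonant /n/ (a nasal) → -i → *lomini*.
The final consonant of *jujir* is /r/, which is non-nasal, so the suffix is -dok, giving *jujirdok*.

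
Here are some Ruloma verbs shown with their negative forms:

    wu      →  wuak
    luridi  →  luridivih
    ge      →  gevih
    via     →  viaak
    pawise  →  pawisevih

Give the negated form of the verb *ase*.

The suffix is conditioned by the last vowel: -vih when the last vowel of the stem is a front vowel (*luridi*, *ge*, *pawise*); -ak when the last vowel of the stem is a back vowel (*wu*, *via*).
Since the last vowel of *ase* is /e/ (a front vowel), it takes -vih, giving *asevih*.

asevih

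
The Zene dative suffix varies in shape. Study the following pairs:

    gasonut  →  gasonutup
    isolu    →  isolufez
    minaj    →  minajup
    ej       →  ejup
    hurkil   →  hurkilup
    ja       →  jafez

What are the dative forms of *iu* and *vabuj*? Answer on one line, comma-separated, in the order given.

Looking at the final sound of each stem: -up when the stem ends in a consonant (*gasonut*, *minaj*, *ej*, *hurkil*); -fez when the stem ends in a vowel (*isolu*, *ja*).
*iu* — final sound /u/ (a vowel) → -fez → *iufez*.
*vabuj* — final sound /j/ (a consonant) → -up → *vabujup*.

iufez, vabujup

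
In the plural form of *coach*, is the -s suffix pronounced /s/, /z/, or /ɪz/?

/ɪz/

The stem *coach* ends in a sibilant (/s, z, ʃ, ʒ, tʃ, dʒ/).
The plural suffix surfaces as /ɪz/ after sibilants, /s/ after other voiceless consonants, and /z/ after other voiced sounds.
So the plural -s on *coach* is pronounced /ɪz/.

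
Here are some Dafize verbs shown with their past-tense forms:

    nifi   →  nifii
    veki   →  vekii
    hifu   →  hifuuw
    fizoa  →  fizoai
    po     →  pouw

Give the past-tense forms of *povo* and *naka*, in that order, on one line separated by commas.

The suffix is conditioned by the last vowel: -uw when the last vowel of the stem is a rounded vowel (*hifu*, *po*); -i when the last vowel of the stem is an unrounded vowel (*nifi*, *veki*, *fizoa*).
*povo*: last vowel = /o/, a rounded vowel → -uw → *povouw*.
*naka*: last vowel = /a/, an unrounded vowel → -i → *nakai*.

povouw, nakai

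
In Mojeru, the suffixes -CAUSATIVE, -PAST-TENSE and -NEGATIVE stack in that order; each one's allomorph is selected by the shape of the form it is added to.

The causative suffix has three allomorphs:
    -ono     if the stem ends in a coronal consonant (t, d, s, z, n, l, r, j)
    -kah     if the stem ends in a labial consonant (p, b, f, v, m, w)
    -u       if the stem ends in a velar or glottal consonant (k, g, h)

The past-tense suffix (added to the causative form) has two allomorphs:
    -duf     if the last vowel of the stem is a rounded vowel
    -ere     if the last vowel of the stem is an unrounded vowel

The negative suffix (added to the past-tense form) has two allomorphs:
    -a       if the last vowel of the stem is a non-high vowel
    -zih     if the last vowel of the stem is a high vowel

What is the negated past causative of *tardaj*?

tardajonodufzih

The final consonant of *tardaj* is /j/, which is coronal, so the causative suffix is -ono, giving *tardajono*.
The causative form *tardajono* — last vowel /o/ (a rounded vowel) → -duf → *tardajonoduf*.
The last vowel of the past-tense form *tardajonoduf* is /u/, which is a high vowel, so the negative suffix is -zih, giving *tardajonodufzih*.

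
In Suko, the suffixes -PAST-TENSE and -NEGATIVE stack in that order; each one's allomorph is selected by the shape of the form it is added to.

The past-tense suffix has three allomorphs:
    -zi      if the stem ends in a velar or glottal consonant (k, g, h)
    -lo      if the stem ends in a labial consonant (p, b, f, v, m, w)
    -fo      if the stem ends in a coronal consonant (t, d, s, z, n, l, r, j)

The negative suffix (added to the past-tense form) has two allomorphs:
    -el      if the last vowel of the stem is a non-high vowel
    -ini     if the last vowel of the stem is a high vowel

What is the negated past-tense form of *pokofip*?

pokofiploel

*pokofip*: final consonant = /p/, labial → -lo → *pokofiplo*.
The past-tense form *pokofiplo*: last vowel = /o/, a non-high vowel → -el → *pokofiploel*.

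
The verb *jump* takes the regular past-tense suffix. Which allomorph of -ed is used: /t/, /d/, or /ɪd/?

/t/

The stem *jump* ends in a voiceless consonant other than /t/.
The -ed suffix is realized as /ɪd/ after /t, d/; as /t/ after other voiceless consonants; and as /d/ after other voiced sounds.
So -ed on *jump* is pronounced /t/.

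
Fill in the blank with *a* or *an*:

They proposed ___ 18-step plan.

an

The indefinite article is chosen by the initial *sound* of the following word, not its spelling.
The number *18* is spoken "eighteen", beginning with /ˌeɪˈtiːn/ — a vowel sound.
So the article is *an*: They proposed an 18-step plan.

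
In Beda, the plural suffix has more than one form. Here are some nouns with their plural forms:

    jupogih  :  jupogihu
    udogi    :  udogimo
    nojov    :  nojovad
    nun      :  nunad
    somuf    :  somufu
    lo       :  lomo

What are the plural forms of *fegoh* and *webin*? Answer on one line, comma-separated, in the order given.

The alternation tracks the final sound of the stem — -u when the stem ends in a voiceless consonant (*jupogih*, *somuf*); -ad when the stem ends in a voiced consonant (*nojov*, *nun*); -mo when the stem ends in a vowel (*udogi*, *lo*).
*fegoh* — final sound /h/ (a voiceless consonant) → -u → *fegohu*.
*webin* — final sound /n/ (a voiced consonant) → -ad → *webinad*.

fegohu, webinad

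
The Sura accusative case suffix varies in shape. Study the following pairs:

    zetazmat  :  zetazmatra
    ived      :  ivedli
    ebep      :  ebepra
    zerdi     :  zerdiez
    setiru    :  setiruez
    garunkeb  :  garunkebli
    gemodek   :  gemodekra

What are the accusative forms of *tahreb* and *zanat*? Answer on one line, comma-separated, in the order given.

The suffix is conditioned by the final sound: -ra when the stem ends in a voiceless consonant (*zetazmat*, *ebep*, *gemodek*); -li when the stem ends in a voiced consonant (*ived*, *garunkeb*); -ez when the stem ends in a vowel (*zerdi*, *setiru*).
Since the final sound of *tahreb* is /b/ (a voiced consonant), it takes -li, giving *tahrebli*.
*zanat* — final sound /t/ (a voiceless consonant) → -ra → *zanatra*.

tahrebli, zanatra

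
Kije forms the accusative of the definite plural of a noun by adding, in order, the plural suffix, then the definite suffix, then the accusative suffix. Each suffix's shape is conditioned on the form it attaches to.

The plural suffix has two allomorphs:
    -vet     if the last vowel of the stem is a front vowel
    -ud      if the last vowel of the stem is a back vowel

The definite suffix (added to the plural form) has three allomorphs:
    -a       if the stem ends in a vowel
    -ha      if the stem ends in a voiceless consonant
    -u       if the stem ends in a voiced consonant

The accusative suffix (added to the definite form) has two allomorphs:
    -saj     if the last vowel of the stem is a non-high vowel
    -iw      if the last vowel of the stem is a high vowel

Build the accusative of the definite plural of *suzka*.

suzkauduiw

*suzka*: last vowel = /a/, a back vowel → -ud → *suzkaud*.
The plural form *suzkaud* — final sound /d/ (a voiced consonant) → -u → *suzkaudu*.
The last vowel of the definite form *suzkaudu* is /u/, which is a high vowel, so the accusative suffix is -iw, giving *suzkauduiw*.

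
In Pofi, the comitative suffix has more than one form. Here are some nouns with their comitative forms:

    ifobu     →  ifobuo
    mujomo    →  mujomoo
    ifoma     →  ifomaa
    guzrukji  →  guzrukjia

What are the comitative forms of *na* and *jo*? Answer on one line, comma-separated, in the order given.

naa, joo

Looking at the last vowel of each stem: -o when the last vowel of the stem is a rounded vowel (*ifobu*, *mujomo*); -a when the last vowel of the stem is an unrounded vowel (*ifoma*, *guzrukji*).
The last vowel of *na* is /a/, which is an unrounded vowel, so the suffix is -a, giving *naa*.
*jo*: last vowel = /o/, a rounded vowel → -o → *joo*.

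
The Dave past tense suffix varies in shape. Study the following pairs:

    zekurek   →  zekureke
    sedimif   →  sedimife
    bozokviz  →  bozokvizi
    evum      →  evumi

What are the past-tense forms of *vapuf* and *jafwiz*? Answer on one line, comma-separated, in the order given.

vapufe, jafwizi

Looking at the final consonant of each stem: -e when the stem ends in a voiceless consonant (*zekurek*, *sedimif*); -i when the stem ends in a voiced consonant (*bozokviz*, *evum*).
*vapuf*: final consonant = /f/, voiceless → -e → *vapufe*.
*jafwiz* — final consonant /z/ (voiced) → -i → *jafwizi*.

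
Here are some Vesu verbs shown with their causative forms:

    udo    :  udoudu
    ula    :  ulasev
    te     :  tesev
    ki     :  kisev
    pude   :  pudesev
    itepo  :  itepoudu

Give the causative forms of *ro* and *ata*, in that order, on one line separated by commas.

Looking at the last vowel of each stem: -udu when the last vowel of the stem is a rounded vowel (*udo*, *itepo*); -sev when the last vowel of the stem is an unrounded vowel (*ula*, *te*, *ki*, *pude*).
The last vowel of *ro* is /o/, which is a rounded vowel, so the suffix is -udu, giving *roudu*.
The last vowel of *ata* is /a/, which is an unrounded vowel, so the suffix is -sev, giving *atasev*.

roudu, atasev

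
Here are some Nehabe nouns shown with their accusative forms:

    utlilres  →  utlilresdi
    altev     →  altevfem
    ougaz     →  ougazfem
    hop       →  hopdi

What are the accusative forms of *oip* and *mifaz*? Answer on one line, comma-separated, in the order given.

oipdi, mifazfem

The pattern is voicing of the final consonant: -di when the stem ends in a voiceless consonant (*utlilres*, *hop*); -fem when the stem ends in a voiced consonant (*altev*, *ougaz*).
The final consonant of *oip* is /p/, which is voiceless, so the suffix is -di, giving *oipdi*.
*mifaz* — final consonant /z/ (voiced) → -fem → *mifazfem*.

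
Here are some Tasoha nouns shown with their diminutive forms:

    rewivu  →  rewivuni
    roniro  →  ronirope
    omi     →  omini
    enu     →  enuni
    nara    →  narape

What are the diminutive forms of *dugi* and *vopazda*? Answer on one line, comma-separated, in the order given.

The suffix is conditioned by the last vowel: -ni when the last vowel of the stem is a high vowel (*rewivu*, *omi*, *enu*); -pe when the last vowel of the stem is a non-high vowel (*roniro*, *nara*).
The last vowel of *dugi* is /i/, which is a high vowel, so the suffix is -ni, giving *dugini*.
*vopazda*: last vowel = /a/, a non-high vowel → -pe → *vopazdape*.

dugini, vopazdape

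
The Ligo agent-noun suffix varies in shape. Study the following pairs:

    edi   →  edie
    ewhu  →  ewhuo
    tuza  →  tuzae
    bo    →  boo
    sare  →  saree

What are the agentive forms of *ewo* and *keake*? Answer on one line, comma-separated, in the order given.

ewoo, keakee

The alternation tracks the last vowel of the stem — -o when the last vowel of the stem is a rounded vowel (*ewhu*, *bo*); -e when the last vowel of the stem is an unrounded vowel (*edi*, *tuza*, *sare*).
*ewo* — last vowel /o/ (a rounded vowel) → -o → *ewoo*.
Since the last vowel of *keake* is /e/ (an unrounded vowel), it takes -e, giving *keakee*.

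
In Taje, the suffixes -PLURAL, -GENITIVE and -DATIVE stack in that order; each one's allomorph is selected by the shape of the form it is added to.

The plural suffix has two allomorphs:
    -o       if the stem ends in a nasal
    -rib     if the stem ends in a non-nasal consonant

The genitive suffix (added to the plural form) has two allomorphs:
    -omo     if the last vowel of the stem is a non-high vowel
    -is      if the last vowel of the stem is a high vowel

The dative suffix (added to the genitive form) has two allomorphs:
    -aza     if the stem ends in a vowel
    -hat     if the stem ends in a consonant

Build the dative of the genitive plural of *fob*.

fobribishat

The final consonant of *fob* is /b/, which is non-nasal, so the plural suffix is -rib, giving *fobrib*.
The plural form *fobrib*: last vowel = /i/, a high vowel → -is → *fobribis*.
The genitive form *fobribis* — final sound /s/ (a consonant) → -hat → *fobribishat*.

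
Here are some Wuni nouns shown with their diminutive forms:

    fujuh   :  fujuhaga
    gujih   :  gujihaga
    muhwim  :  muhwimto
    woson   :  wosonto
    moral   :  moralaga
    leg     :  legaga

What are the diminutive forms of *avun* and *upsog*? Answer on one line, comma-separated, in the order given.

avunto, upsogaga

The alternation tracks the final consonant of the stem — -to when the stem ends in a nasal (*muhwim*, *woson*); -aga when the stem ends in a non-nasal consonant (*fujuh*, *gujih*, *moral*, *leg*).
The final consonant of *avun* is /n/, which is a nasal, so the suffix is -to, giving *avunto*.
*upsog* — final consonant /g/ (non-nasal) → -aga → *upsogaga*.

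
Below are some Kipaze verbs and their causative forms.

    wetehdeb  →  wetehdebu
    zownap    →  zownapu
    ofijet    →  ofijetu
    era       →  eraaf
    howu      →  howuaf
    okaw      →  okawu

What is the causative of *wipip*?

wipipu

The suffix is conditioned by the final sound: -u when the stem ends in a consonant (*wetehdeb*, *zownap*, *ofijet*, *okaw*); -af when the stem ends in a vowel (*era*, *howu*).
*wipip*: final sound = /p/, a consonant → -u → *wipipu*.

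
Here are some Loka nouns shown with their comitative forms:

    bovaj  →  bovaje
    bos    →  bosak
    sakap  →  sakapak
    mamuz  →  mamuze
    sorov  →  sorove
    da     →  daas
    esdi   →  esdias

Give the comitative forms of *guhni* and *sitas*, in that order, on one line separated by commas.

guhnias, sitasak

The alternation tracks the final sound of the stem — -ak when the stem ends in a voiceless consonant (*bos*, *sakap*); -e when the stem ends in a voiced consonant (*bovaj*, *mamuz*, *sorov*); -as when the stem ends in a vowel (*da*, *esdi*).
Since the final sound of *guhni* is /i/ (a vowel), it takes -as, giving *guhnias*.
*sitas* — final sound /s/ (a voiceless consonant) → -ak → *sitasak*.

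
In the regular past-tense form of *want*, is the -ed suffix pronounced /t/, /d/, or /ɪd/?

The stem *want* ends in /t/ or /d/.
The -ed suffix is realized as /ɪd/ after /t, d/; as /t/ after other voiceless consonants; and as /d/ after other voiced sounds.
So -ed on *want* is pronounced /ɪd/.

/ɪd/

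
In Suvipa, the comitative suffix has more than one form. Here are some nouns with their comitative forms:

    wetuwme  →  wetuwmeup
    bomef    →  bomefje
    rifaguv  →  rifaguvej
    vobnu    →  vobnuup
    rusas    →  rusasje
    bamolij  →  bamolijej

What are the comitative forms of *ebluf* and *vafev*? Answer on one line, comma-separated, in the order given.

The suffix is conditioned by the final sound: -je when the stem ends in a voiceless consonant (*bomef*, *rusas*); -ej when the stem ends in a voiced consonant (*rifaguv*, *bamolij*); -up when the stem ends in a vowel (*wetuwme*, *vobnu*).
Since the final sound of *ebluf* is /f/ (a voiceless consonant), it takes -je, giving *eblufje*.
Since the final sound of *vafev* is /v/ (a voiced consonant), it takes -ej, giving *vafevej*.

eblufje, vafevej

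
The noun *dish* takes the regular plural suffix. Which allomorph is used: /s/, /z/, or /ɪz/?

The stem *dish* ends in a sibilant (/s, z, ʃ, ʒ, tʃ, dʒ/).
The plural suffix surfaces as /ɪz/ after sibilants, /s/ after other voiceless consonants, and /z/ after other voiced sounds.
So the plural -s on *dish* is pronounced /ɪz/.

/ɪz/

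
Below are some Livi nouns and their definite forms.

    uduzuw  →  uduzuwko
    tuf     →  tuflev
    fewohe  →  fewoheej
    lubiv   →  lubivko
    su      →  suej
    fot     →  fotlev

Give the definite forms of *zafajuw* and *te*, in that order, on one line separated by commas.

The alternation tracks the final sound of the stem — -lev when the stem ends in a voiceless consonant (*tuf*, *fot*); -ko when the stem ends in a voiced consonant (*uduzuw*, *lubiv*); -ej when the stem ends in a vowel (*fewohe*, *su*).
Since the final sound of *zafajuw* is /w/ (a voiced consonant), it takes -ko, giving *zafajuwko*.
The final sound of *te* is /e/, which is a vowel, so the suffix is -ej, giving *teej*.

zafajuwko, teej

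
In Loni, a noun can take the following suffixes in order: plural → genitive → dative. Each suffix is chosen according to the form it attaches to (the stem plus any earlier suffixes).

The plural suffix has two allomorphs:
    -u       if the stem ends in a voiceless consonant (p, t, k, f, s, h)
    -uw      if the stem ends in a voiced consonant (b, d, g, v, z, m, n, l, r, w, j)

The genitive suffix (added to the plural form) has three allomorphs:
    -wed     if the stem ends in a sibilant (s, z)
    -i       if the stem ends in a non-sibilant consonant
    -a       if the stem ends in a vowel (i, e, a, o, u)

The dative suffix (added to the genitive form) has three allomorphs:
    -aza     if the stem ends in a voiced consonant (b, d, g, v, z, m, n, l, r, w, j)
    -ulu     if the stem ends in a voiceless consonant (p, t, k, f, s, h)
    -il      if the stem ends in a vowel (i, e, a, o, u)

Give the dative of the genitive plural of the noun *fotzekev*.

Since the final consonant of *fotzekev* is /v/ (voiced), it takes -uw, giving *fotzekevuw*.
The plural form *fotzekevuw*: final sound = /w/, a non-sibilant consonant → -i → *fotzekevuwi*.
Since the final sound of the genitive form *fotzekevuwi* is /i/ (a vowel), it takes -il, giving *fotzekevuwiil*.

fotzekevuwiil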